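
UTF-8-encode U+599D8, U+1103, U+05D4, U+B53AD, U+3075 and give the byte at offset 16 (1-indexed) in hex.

0xB5

1-indexed offset 16 is 0-indexed offset 15.
U+599D8 → 4-byte form F1 99 A7 98 at offsets 0–3.
U+1103 → 3-byte form E1 84 83 at offsets 4–6.
U+05D4 → 2-byte form D7 94 at offsets 7–8.
U+B53AD → 4-byte form F2 B5 8E AD at offsets 9–12.
U+3075 → 3-byte form E3 81 B5 at offsets 13–15.
Offset 15 falls in char 5's range; it's byte 3 of E3 81 B5 = 0xB5.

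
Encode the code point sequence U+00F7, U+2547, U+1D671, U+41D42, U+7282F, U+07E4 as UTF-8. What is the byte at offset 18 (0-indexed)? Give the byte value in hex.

0xA4

U+00F7 → 2-byte form C3 B7 at offsets 0–1.
U+2547 → 3-byte form E2 95 87 at offsets 2–4.
U+1D671 → 4-byte form F0 9D 99 B1 at offsets 5–8.
U+41D42 → 4-byte form F1 81 B5 82 at offsets 9–12.
U+7282F → 4-byte form F1 B2 A0 AF at offsets 13–16.
U+07E4 → 2-byte form DF A4 at offsets 17–18.
Offset 18 falls in char 6's range; it's byte 2 of DF A4 = 0xA4.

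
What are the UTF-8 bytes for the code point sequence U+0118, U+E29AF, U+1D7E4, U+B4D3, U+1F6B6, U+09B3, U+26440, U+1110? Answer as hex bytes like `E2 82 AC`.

U+0118: 2-byte form → C4 98.
U+E29AF: 4-byte form → F3 A2 A6 AF.
U+1D7E4: 4-byte form → F0 9D 9F A4.
U+B4D3: 3-byte form → EB 93 93.
U+1F6B6: 4-byte form → F0 9F 9A B6.
U+09B3: 3-byte form → E0 A6 B3.
U+26440: 4-byte form → F0 A6 91 80.
U+1110: 3-byte form → E1 84 90.
Concatenated (27 bytes): C4 98 F3 A2 A6 AF F0 9D 9F A4 EB 93 93 F0 9F 9A B6 E0 A6 B3 F0 A6 91 80 E1 84 90.

C4 98 F3 A2 A6 AF F0 9D 9F A4 EB 93 93 F0 9F 9A B6 E0 A6 B3 F0 A6 91 80 E1 84 90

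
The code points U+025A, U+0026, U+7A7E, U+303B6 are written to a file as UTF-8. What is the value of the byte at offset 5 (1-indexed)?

0xA9

1-indexed offset 5 is 0-indexed offset 4.
U+025A → 2-byte form C9 9A at offsets 0–1.
U+0026 → 1-byte form 26 at offsets 2–2.
U+7A7E → 3-byte form E7 A9 BE at offsets 3–5.
Offset 4 falls in char 3's range; it's byte 2 of E7 A9 BE = 0xA9.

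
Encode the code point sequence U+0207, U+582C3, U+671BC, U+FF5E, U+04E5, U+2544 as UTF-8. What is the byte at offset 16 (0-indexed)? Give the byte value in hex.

0x95

U+0207 → 2-byte form C8 87 at offsets 0–1.
U+582C3 → 4-byte form F1 98 8B 83 at offsets 2–5.
U+671BC → 4-byte form F1 A7 86 BC at offsets 6–9.
U+FF5E → 3-byte form EF BD 9E at offsets 10–12.
U+04E5 → 2-byte form D3 A5 at offsets 13–14.
U+2544 → 3-byte form E2 95 84 at offsets 15–17.
Offset 16 falls in char 6's range; it's byte 2 of E2 95 84 = 0x95.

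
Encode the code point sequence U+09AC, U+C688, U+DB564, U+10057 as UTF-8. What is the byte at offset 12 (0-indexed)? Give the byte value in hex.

0x81

U+09AC → 3-byte form E0 A6 AC at offsets 0–2.
U+C688 → 3-byte form EC 9A 88 at offsets 3–5.
U+DB564 → 4-byte form F3 9B 95 A4 at offsets 6–9.
U+10057 → 4-byte form F0 90 81 97 at offsets 10–13.
Offset 12 falls in char 4's range; it's byte 3 of F0 90 81 97 = 0x81.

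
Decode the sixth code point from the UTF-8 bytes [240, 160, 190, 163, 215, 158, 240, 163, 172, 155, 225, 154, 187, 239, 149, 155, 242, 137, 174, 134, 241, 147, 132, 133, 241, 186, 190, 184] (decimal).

U+89B86

Offset 0: leading byte 0xF0 = 11110000 → 4-byte char #1 = F0 A0 BE A3.
Offset 4: leading byte 0xD7 = 11010111 → 2-byte char #2 = D7 9E.
Offset 6: leading byte 0xF0 = 11110000 → 4-byte char #3 = F0 A3 AC 9B.
Offset 10: leading byte 0xE1 = 11100001 → 3-byte char #4 = E1 9A BB.
Offset 13: leading byte 0xEF = 11101111 → 3-byte char #5 = EF 95 9B.
Offset 16: leading byte 0xF2 = 11110010 → 4-byte char #6 = F2 89 AE 86.
Leading byte 0xF2 = 11110010 matches 11110xxx → 4-byte sequence.
Byte 1: 0xF2 = 11110010, payload 010 (3 bits).
Byte 2: 0x89 = 10001001 (10xxxxxx ✓), payload 001001.
Byte 3: 0xAE = 10101110 (10xxxxxx ✓), payload 101110.
Byte 4: 0x86 = 10000110 (10xxxxxx ✓), payload 000110.
Concatenate: 010001001101110000110 = 0x89B86 (21 bits → U+89B86).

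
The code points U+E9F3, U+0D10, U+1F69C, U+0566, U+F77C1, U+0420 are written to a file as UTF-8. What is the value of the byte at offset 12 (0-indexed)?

U+E9F3 → 3-byte form EE A7 B3 at offsets 0–2.
U+0D10 → 3-byte form E0 B4 90 at offsets 3–5.
U+1F69C → 4-byte form F0 9F 9A 9C at offsets 6–9.
U+0566 → 2-byte form D5 A6 at offsets 10–11.
U+F77C1 → 4-byte form F3 B7 9F 81 at offsets 12–15.
Offset 12 falls in char 5's range; it's byte 1 of F3 B7 9F 81 = 0xF3.

0xF3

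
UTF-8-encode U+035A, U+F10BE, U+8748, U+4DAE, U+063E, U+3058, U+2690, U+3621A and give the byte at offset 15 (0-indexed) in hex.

0x81

U+035A → 2-byte form CD 9A at offsets 0–1.
U+F10BE → 4-byte form F3 B1 82 BE at offsets 2–5.
U+8748 → 3-byte form E8 9D 88 at offsets 6–8.
U+4DAE → 3-byte form E4 B6 AE at offsets 9–11.
U+063E → 2-byte form D8 BE at offsets 12–13.
U+3058 → 3-byte form E3 81 98 at offsets 14–16.
Offset 15 falls in char 6's range; it's byte 2 of E3 81 98 = 0x81.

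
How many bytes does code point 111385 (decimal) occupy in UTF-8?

U+1B319 = 0x1B319. UTF-8 uses 1 byte below 0x80, 2 below 0x800, 3 below 0x10000, 4 up to 0x10FFFF. 0x1B319 is in U+10000–U+10FFFF → 4 bytes.

4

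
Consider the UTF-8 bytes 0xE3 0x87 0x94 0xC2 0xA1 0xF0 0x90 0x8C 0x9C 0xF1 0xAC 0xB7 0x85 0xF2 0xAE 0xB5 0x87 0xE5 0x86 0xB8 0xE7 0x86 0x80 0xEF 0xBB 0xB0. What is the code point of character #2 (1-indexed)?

U+00A1

Offset 0: leading byte 0xE3 = 11100011 → 3-byte char #1 = E3 87 94.
Offset 3: leading byte 0xC2 = 11000010 → 2-byte char #2 = C2 A1.
Leading byte 0xC2 = 11000010 matches 110xxxxx → 2-byte sequence.
Byte 1: 0xC2 = 11000010, payload 00010 (5 bits).
Byte 2: 0xA1 = 10100001 (10xxxxxx ✓), payload 100001.
Concatenate: 00010100001 = 0xA1 (11 bits → U+00A1).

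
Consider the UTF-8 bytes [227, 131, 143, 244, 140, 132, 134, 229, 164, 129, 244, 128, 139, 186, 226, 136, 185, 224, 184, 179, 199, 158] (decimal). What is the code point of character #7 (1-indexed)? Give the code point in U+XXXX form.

Offset 0: leading byte 0xE3 = 11100011 → 3-byte char #1 = E3 83 8F.
Offset 3: leading byte 0xF4 = 11110100 → 4-byte char #2 = F4 8C 84 86.
Offset 7: leading byte 0xE5 = 11100101 → 3-byte char #3 = E5 A4 81.
Offset 10: leading byte 0xF4 = 11110100 → 4-byte char #4 = F4 80 8B BA.
Offset 14: leading byte 0xE2 = 11100010 → 3-byte char #5 = E2 88 B9.
Offset 17: leading byte 0xE0 = 11100000 → 3-byte char #6 = E0 B8 B3.
Offset 20: leading byte 0xC7 = 11000111 → 2-byte char #7 = C7 9E.
Leading byte 0xC7 = 11000111 matches 110xxxxx → 2-byte sequence.
Byte 1: 0xC7 = 11000111, payload 00111 (5 bits).
Byte 2: 0x9E = 10011110 (10xxxxxx ✓), payload 011110.
Concatenate: 00111011110 = 0x1DE (11 bits → U+01DE).

U+01DE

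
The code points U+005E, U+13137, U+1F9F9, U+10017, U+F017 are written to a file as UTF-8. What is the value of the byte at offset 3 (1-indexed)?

0x93

1-indexed offset 3 is 0-indexed offset 2.
U+005E → 1-byte form 5E at offsets 0–0.
U+13137 → 4-byte form F0 93 84 B7 at offsets 1–4.
Offset 2 falls in char 2's range; it's byte 2 of F0 93 84 B7 = 0x93.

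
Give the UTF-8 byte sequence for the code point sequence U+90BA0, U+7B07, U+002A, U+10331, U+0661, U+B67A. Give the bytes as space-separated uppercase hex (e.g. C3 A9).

U+90BA0: 4-byte form → F2 90 AE A0.
U+7B07: 3-byte form → E7 AC 87.
U+002A: 1-byte form → 2A.
U+10331: 4-byte form → F0 90 8C B1.
U+0661: 2-byte form → D9 A1.
U+B67A: 3-byte form → EB 99 BA.
Concatenated (17 bytes): F2 90 AE A0 E7 AC 87 2A F0 90 8C B1 D9 A1 EB 99 BA.

F2 90 AE A0 E7 AC 87 2A F0 90 8C B1 D9 A1 EB 99 BA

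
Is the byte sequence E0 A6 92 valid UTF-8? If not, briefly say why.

Leading byte 0xE0 = 11100000 → 3-byte form.
Continuation bytes 0xA6=10100110, 0x92=10010010 all match 10xxxxxx.
Decoded value 0x992 is ≥ 0x800 (shortest form) and not a surrogate.

valid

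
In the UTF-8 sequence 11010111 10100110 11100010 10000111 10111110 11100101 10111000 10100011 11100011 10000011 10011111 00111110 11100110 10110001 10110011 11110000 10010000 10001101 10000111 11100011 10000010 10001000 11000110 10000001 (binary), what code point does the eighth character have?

U+3088

Offset 0: leading byte 0xD7 = 11010111 → 2-byte char #1 = D7 A6.
Offset 2: leading byte 0xE2 = 11100010 → 3-byte char #2 = E2 87 BE.
Offset 5: leading byte 0xE5 = 11100101 → 3-byte char #3 = E5 B8 A3.
Offset 8: leading byte 0xE3 = 11100011 → 3-byte char #4 = E3 83 9F.
Offset 11: leading byte 0x3E = 00111110 → 1-byte char #5 = 3E.
Offset 12: leading byte 0xE6 = 11100110 → 3-byte char #6 = E6 B1 B3.
Offset 15: leading byte 0xF0 = 11110000 → 4-byte char #7 = F0 90 8D 87.
Offset 19: leading byte 0xE3 = 11100011 → 3-byte char #8 = E3 82 88.
Leading byte 0xE3 = 11100011 matches 1110xxxx → 3-byte sequence.
Byte 1: 0xE3 = 11100011, payload 0011 (4 bits).
Byte 2: 0x82 = 10000010 (10xxxxxx ✓), payload 000010.
Byte 3: 0x88 = 10001000 (10xxxxxx ✓), payload 001000.
Concatenate: 0011000010001000 = 0x3088 (16 bits → U+3088).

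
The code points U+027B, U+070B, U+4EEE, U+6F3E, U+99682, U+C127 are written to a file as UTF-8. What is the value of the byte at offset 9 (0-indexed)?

U+027B → 2-byte form C9 BB at offsets 0–1.
U+070B → 2-byte form DC 8B at offsets 2–3.
U+4EEE → 3-byte form E4 BB AE at offsets 4–6.
U+6F3E → 3-byte form E6 BC BE at offsets 7–9.
Offset 9 falls in char 4's range; it's byte 3 of E6 BC BE = 0xBE.

0xBE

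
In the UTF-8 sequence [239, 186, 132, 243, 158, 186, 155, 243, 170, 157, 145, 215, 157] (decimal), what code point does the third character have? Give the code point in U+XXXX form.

U+EA751

Offset 0: leading byte 0xEF = 11101111 → 3-byte char #1 = EF BA 84.
Offset 3: leading byte 0xF3 = 11110011 → 4-byte char #2 = F3 9E BA 9B.
Offset 7: leading byte 0xF3 = 11110011 → 4-byte char #3 = F3 AA 9D 91.
Leading byte 0xF3 = 11110011 matches 11110xxx → 4-byte sequence.
Byte 1: 0xF3 = 11110011, payload 011 (3 bits).
Byte 2: 0xAA = 10101010 (10xxxxxx ✓), payload 101010.
Byte 3: 0x9D = 10011101 (10xxxxxx ✓), payload 011101.
Byte 4: 0x91 = 10010001 (10xxxxxx ✓), payload 010001.
Concatenate: 011101010011101010001 = 0xEA751 (21 bits → U+EA751).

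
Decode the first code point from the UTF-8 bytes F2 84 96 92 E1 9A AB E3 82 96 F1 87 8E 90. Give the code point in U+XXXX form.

U+84592

Offset 0: leading byte 0xF2 = 11110010 → 4-byte char #1 = F2 84 96 92.
Leading byte 0xF2 = 11110010 matches 11110xxx → 4-byte sequence.
Byte 1: 0xF2 = 11110010, payload 010 (3 bits).
Byte 2: 0x84 = 10000100 (10xxxxxx ✓), payload 000100.
Byte 3: 0x96 = 10010110 (10xxxxxx ✓), payload 010110.
Byte 4: 0x92 = 10010010 (10xxxxxx ✓), payload 010010.
Concatenate: 010000100010110010010 = 0x84592 (21 bits → U+84592).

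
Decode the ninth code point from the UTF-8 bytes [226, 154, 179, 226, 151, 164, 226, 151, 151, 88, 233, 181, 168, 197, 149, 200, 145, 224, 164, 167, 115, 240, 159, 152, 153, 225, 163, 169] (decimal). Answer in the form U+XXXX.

U+0073

Offset 0: leading byte 0xE2 = 11100010 → 3-byte char #1 = E2 9A B3.
Offset 3: leading byte 0xE2 = 11100010 → 3-byte char #2 = E2 97 A4.
Offset 6: leading byte 0xE2 = 11100010 → 3-byte char #3 = E2 97 97.
Offset 9: leading byte 0x58 = 01011000 → 1-byte char #4 = 58.
Offset 10: leading byte 0xE9 = 11101001 → 3-byte char #5 = E9 B5 A8.
Offset 13: leading byte 0xC5 = 11000101 → 2-byte char #6 = C5 95.
Offset 15: leading byte 0xC8 = 11001000 → 2-byte char #7 = C8 91.
Offset 17: leading byte 0xE0 = 11100000 → 3-byte char #8 = E0 A4 A7.
Offset 20: leading byte 0x73 = 01110011 → 1-byte char #9 = 73.
Leading byte 0x73 = 01110011 matches 0xxxxxxx → 1-byte sequence.
Byte 1: 0x73 = 01110011, payload 1110011 (7 bits).
Concatenate: 1110011 = 0x73 (7 bits → U+0073).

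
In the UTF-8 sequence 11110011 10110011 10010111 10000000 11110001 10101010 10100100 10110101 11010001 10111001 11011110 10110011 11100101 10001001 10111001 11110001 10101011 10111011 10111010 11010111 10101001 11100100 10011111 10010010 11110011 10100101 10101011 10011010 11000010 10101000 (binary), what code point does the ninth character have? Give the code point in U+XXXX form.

U+E5ADA

Offset 0: leading byte 0xF3 = 11110011 → 4-byte char #1 = F3 B3 97 80.
Offset 4: leading byte 0xF1 = 11110001 → 4-byte char #2 = F1 AA A4 B5.
Offset 8: leading byte 0xD1 = 11010001 → 2-byte char #3 = D1 B9.
Offset 10: leading byte 0xDE = 11011110 → 2-byte char #4 = DE B3.
Offset 12: leading byte 0xE5 = 11100101 → 3-byte char #5 = E5 89 B9.
Offset 15: leading byte 0xF1 = 11110001 → 4-byte char #6 = F1 AB BB BA.
Offset 19: leading byte 0xD7 = 11010111 → 2-byte char #7 = D7 A9.
Offset 21: leading byte 0xE4 = 11100100 → 3-byte char #8 = E4 9F 92.
Offset 24: leading byte 0xF3 = 11110011 → 4-byte char #9 = F3 A5 AB 9A.
Leading byte 0xF3 = 11110011 matches 11110xxx → 4-byte sequence.
Byte 1: 0xF3 = 11110011, payload 011 (3 bits).
Byte 2: 0xA5 = 10100101 (10xxxxxx ✓), payload 100101.
Byte 3: 0xAB = 10101011 (10xxxxxx ✓), payload 101011.
Byte 4: 0x9A = 10011010 (10xxxxxx ✓), payload 011010.
Concatenate: 011100101101011011010 = 0xE5ADA (21 bits → U+E5ADA).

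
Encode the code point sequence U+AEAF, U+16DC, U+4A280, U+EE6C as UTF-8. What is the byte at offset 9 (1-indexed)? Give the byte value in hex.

0x8A

1-indexed offset 9 is 0-indexed offset 8.
U+AEAF → 3-byte form EA BA AF at offsets 0–2.
U+16DC → 3-byte form E1 9B 9C at offsets 3–5.
U+4A280 → 4-byte form F1 8A 8A 80 at offsets 6–9.
Offset 8 falls in char 3's range; it's byte 3 of F1 8A 8A 80 = 0x8A.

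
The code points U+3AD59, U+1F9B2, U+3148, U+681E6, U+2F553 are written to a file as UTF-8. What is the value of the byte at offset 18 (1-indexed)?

1-indexed offset 18 is 0-indexed offset 17.
U+3AD59 → 4-byte form F0 BA B5 99 at offsets 0–3.
U+1F9B2 → 4-byte form F0 9F A6 B2 at offsets 4–7.
U+3148 → 3-byte form E3 85 88 at offsets 8–10.
U+681E6 → 4-byte form F1 A8 87 A6 at offsets 11–14.
U+2F553 → 4-byte form F0 AF 95 93 at offsets 15–18.
Offset 17 falls in char 5's range; it's byte 3 of F0 AF 95 93 = 0x95.

0x95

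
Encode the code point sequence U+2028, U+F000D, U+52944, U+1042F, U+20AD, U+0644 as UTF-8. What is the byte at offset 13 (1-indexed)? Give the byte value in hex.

1-indexed offset 13 is 0-indexed offset 12.
U+2028 → 3-byte form E2 80 A8 at offsets 0–2.
U+F000D → 4-byte form F3 B0 80 8D at offsets 3–6.
U+52944 → 4-byte form F1 92 A5 84 at offsets 7–10.
U+1042F → 4-byte form F0 90 90 AF at offsets 11–14.
Offset 12 falls in char 4's range; it's byte 2 of F0 90 90 AF = 0x90.

0x90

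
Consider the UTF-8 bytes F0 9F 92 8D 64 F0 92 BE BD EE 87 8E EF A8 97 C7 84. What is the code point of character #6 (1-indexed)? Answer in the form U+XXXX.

U+01C4

Offset 0: leading byte 0xF0 = 11110000 → 4-byte char #1 = F0 9F 92 8D.
Offset 4: leading byte 0x64 = 01100100 → 1-byte char #2 = 64.
Offset 5: leading byte 0xF0 = 11110000 → 4-byte char #3 = F0 92 BE BD.
Offset 9: leading byte 0xEE = 11101110 → 3-byte char #4 = EE 87 8E.
Offset 12: leading byte 0xEF = 11101111 → 3-byte char #5 = EF A8 97.
Offset 15: leading byte 0xC7 = 11000111 → 2-byte char #6 = C7 84.
Leading byte 0xC7 = 11000111 matches 110xxxxx → 2-byte sequence.
Byte 1: 0xC7 = 11000111, payload 00111 (5 bits).
Byte 2: 0x84 = 10000100 (10xxxxxx ✓), payload 000100.
Concatenate: 00111000100 = 0x1C4 (11 bits → U+01C4).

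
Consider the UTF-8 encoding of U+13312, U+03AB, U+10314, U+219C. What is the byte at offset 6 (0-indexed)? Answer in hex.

0xF0

U+13312 → 4-byte form F0 93 8C 92 at offsets 0–3.
U+03AB → 2-byte form CE AB at offsets 4–5.
U+10314 → 4-byte form F0 90 8C 94 at offsets 6–9.
Offset 6 falls in char 3's range; it's byte 1 of F0 90 8C 94 = 0xF0.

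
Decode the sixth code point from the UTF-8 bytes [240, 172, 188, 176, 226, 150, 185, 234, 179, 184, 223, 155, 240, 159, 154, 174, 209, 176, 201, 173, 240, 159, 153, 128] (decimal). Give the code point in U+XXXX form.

U+0470

Offset 0: leading byte 0xF0 = 11110000 → 4-byte char #1 = F0 AC BC B0.
Offset 4: leading byte 0xE2 = 11100010 → 3-byte char #2 = E2 96 B9.
Offset 7: leading byte 0xEA = 11101010 → 3-byte char #3 = EA B3 B8.
Offset 10: leading byte 0xDF = 11011111 → 2-byte char #4 = DF 9B.
Offset 12: leading byte 0xF0 = 11110000 → 4-byte char #5 = F0 9F 9A AE.
Offset 16: leading byte 0xD1 = 11010001 → 2-byte char #6 = D1 B0.
Leading byte 0xD1 = 11010001 matches 110xxxxx → 2-byte sequence.
Byte 1: 0xD1 = 11010001, payload 10001 (5 bits).
Byte 2: 0xB0 = 10110000 (10xxxxxx ✓), payload 110000.
Concatenate: 10001110000 = 0x470 (11 bits → U+0470).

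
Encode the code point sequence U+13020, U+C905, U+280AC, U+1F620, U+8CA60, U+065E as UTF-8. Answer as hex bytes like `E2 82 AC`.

F0 93 80 A0 EC A4 85 F0 A8 82 AC F0 9F 98 A0 F2 8C A9 A0 D9 9E

U+13020: 4-byte form → F0 93 80 A0.
U+C905: 3-byte form → EC A4 85.
U+280AC: 4-byte form → F0 A8 82 AC.
U+1F620: 4-byte form → F0 9F 98 A0.
U+8CA60: 4-byte form → F2 8C A9 A0.
U+065E: 2-byte form → D9 9E.
Concatenated (21 bytes): F0 93 80 A0 EC A4 85 F0 A8 82 AC F0 9F 98 A0 F2 8C A9 A0 D9 9E.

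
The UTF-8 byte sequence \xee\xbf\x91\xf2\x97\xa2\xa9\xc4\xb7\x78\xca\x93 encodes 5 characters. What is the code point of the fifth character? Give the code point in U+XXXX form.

U+0293

Offset 0: leading byte 0xEE = 11101110 → 3-byte char #1 = EE BF 91.
Offset 3: leading byte 0xF2 = 11110010 → 4-byte char #2 = F2 97 A2 A9.
Offset 7: leading byte 0xC4 = 11000100 → 2-byte char #3 = C4 B7.
Offset 9: leading byte 0x78 = 01111000 → 1-byte char #4 = 78.
Offset 10: leading byte 0xCA = 11001010 → 2-byte char #5 = CA 93.
Leading byte 0xCA = 11001010 matches 110xxxxx → 2-byte sequence.
Byte 1: 0xCA = 11001010, payload 01010 (5 bits).
Byte 2: 0x93 = 10010011 (10xxxxxx ✓), payload 010011.
Concatenate: 01010010011 = 0x293 (11 bits → U+0293).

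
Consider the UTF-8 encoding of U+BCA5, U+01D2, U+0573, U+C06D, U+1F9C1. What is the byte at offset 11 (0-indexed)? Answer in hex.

0x9F

U+BCA5 → 3-byte form EB B2 A5 at offsets 0–2.
U+01D2 → 2-byte form C7 92 at offsets 3–4.
U+0573 → 2-byte form D5 B3 at offsets 5–6.
U+C06D → 3-byte form EC 81 AD at offsets 7–9.
U+1F9C1 → 4-byte form F0 9F A7 81 at offsets 10–13.
Offset 11 falls in char 5's range; it's byte 2 of F0 9F A7 81 = 0x9F.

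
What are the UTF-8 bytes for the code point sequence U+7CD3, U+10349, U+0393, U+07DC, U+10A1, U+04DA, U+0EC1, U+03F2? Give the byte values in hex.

E7 B3 93 F0 90 8D 89 CE 93 DF 9C E1 82 A1 D3 9A E0 BB 81 CF B2

U+7CD3: 3-byte form → E7 B3 93.
U+10349: 4-byte form → F0 90 8D 89.
U+0393: 2-byte form → CE 93.
U+07DC: 2-byte form → DF 9C.
U+10A1: 3-byte form → E1 82 A1.
U+04DA: 2-byte form → D3 9A.
U+0EC1: 3-byte form → E0 BB 81.
U+03F2: 2-byte form → CF B2.
Concatenated (21 bytes): E7 B3 93 F0 90 8D 89 CE 93 DF 9C E1 82 A1 D3 9A E0 BB 81 CF B2.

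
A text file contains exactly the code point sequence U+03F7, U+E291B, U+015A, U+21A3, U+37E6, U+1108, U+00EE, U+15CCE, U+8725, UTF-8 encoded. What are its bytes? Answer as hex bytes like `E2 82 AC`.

CF B7 F3 A2 A4 9B C5 9A E2 86 A3 E3 9F A6 E1 84 88 C3 AE F0 95 B3 8E E8 9C A5

U+03F7: 2-byte form → CF B7.
U+E291B: 4-byte form → F3 A2 A4 9B.
U+015A: 2-byte form → C5 9A.
U+21A3: 3-byte form → E2 86 A3.
U+37E6: 3-byte form → E3 9F A6.
U+1108: 3-byte form → E1 84 88.
U+00EE: 2-byte form → C3 AE.
U+15CCE: 4-byte form → F0 95 B3 8E.
U+8725: 3-byte form → E8 9C A5.
Concatenated (26 bytes): CF B7 F3 A2 A4 9B C5 9A E2 86 A3 E3 9F A6 E1 84 88 C3 AE F0 95 B3 8E E8 9C A5.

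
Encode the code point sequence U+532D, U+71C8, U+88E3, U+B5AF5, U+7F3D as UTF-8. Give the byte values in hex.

E5 8C AD E7 87 88 E8 A3 A3 F2 B5 AB B5 E7 BC BD

U+532D: 3-byte form → E5 8C AD.
U+71C8: 3-byte form → E7 87 88.
U+88E3: 3-byte form → E8 A3 A3.
U+B5AF5: 4-byte form → F2 B5 AB B5.
U+7F3D: 3-byte form → E7 BC BD.
Concatenated (16 bytes): E5 8C AD E7 87 88 E8 A3 A3 F2 B5 AB B5 E7 BC BD.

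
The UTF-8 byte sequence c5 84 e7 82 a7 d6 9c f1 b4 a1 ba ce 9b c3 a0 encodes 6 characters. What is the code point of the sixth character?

U+00E0

Offset 0: leading byte 0xC5 = 11000101 → 2-byte char #1 = C5 84.
Offset 2: leading byte 0xE7 = 11100111 → 3-byte char #2 = E7 82 A7.
Offset 5: leading byte 0xD6 = 11010110 → 2-byte char #3 = D6 9C.
Offset 7: leading byte 0xF1 = 11110001 → 4-byte char #4 = F1 B4 A1 BA.
Offset 11: leading byte 0xCE = 11001110 → 2-byte char #5 = CE 9B.
Offset 13: leading byte 0xC3 = 11000011 → 2-byte char #6 = C3 A0.
Leading byte 0xC3 = 11000011 matches 110xxxxx → 2-byte sequence.
Byte 1: 0xC3 = 11000011, payload 00011 (5 bits).
Byte 2: 0xA0 = 10100000 (10xxxxxx ✓), payload 100000.
Concatenate: 00011100000 = 0xE0 (11 bits → U+00E0).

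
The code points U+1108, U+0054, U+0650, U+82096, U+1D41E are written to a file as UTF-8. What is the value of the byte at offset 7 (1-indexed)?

0xF2

1-indexed offset 7 is 0-indexed offset 6.
U+1108 → 3-byte form E1 84 88 at offsets 0–2.
U+0054 → 1-byte form 54 at offsets 3–3.
U+0650 → 2-byte form D9 90 at offsets 4–5.
U+82096 → 4-byte form F2 82 82 96 at offsets 6–9.
Offset 6 falls in char 4's range; it's byte 1 of F2 82 82 96 = 0xF2.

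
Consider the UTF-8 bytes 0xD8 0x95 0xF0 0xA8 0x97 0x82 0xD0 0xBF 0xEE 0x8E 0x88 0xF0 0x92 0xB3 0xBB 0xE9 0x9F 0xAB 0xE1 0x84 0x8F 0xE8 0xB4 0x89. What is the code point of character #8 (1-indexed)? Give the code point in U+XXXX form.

U+8D09

Offset 0: leading byte 0xD8 = 11011000 → 2-byte char #1 = D8 95.
Offset 2: leading byte 0xF0 = 11110000 → 4-byte char #2 = F0 A8 97 82.
Offset 6: leading byte 0xD0 = 11010000 → 2-byte char #3 = D0 BF.
Offset 8: leading byte 0xEE = 11101110 → 3-byte char #4 = EE 8E 88.
Offset 11: leading byte 0xF0 = 11110000 → 4-byte char #5 = F0 92 B3 BB.
Offset 15: leading byte 0xE9 = 11101001 → 3-byte char #6 = E9 9F AB.
Offset 18: leading byte 0xE1 = 11100001 → 3-byte char #7 = E1 84 8F.
Offset 21: leading byte 0xE8 = 11101000 → 3-byte char #8 = E8 B4 89.
Leading byte 0xE8 = 11101000 matches 1110xxxx → 3-byte sequence.
Byte 1: 0xE8 = 11101000, payload 1000 (4 bits).
Byte 2: 0xB4 = 10110100 (10xxxxxx ✓), payload 110100.
Byte 3: 0x89 = 10001001 (10xxxxxx ✓), payload 001001.
Concatenate: 1000110100001001 = 0x8D09 (16 bits → U+8D09).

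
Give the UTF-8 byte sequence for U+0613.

D8 93

U+0613 = 0x613 = 1555 decimal. In range U+0080–U+07FF → 2-byte form: 110xxxxx 10xxxxxx.
Binary (11 bits): 11000010011.
Split 5+6: 11000 | 010011.
Byte 1: 11011000 = 0xD8.
Byte 2: 10010011 = 0x93.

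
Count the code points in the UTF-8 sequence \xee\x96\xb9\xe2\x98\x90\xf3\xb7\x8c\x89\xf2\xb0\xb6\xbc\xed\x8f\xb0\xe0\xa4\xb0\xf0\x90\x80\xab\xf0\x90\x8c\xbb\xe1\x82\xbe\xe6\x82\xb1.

Byte at offset 0: 0xEE = 11101110 → 3-byte char (#1). Advance 3.
Byte at offset 3: 0xE2 = 11100010 → 3-byte char (#2). Advance 3.
Byte at offset 6: 0xF3 = 11110011 → 4-byte char (#3). Advance 4.
Byte at offset 10: 0xF2 = 11110010 → 4-byte char (#4). Advance 4.
Byte at offset 14: 0xED = 11101101 → 3-byte char (#5). Advance 3.
Byte at offset 17: 0xE0 = 11100000 → 3-byte char (#6). Advance 3.
Byte at offset 20: 0xF0 = 11110000 → 4-byte char (#7). Advance 4.
Byte at offset 24: 0xF0 = 11110000 → 4-byte char (#8). Advance 4.
Byte at offset 28: 0xE1 = 11100001 → 3-byte char (#9). Advance 3.
Byte at offset 31: 0xE6 = 11100110 → 3-byte char (#10). Advance 3.
Reached end at offset 34 after 10 code points.

10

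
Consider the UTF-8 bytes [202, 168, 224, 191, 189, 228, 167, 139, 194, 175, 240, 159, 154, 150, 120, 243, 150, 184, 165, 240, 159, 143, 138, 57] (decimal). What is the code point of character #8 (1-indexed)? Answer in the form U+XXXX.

Offset 0: leading byte 0xCA = 11001010 → 2-byte char #1 = CA A8.
Offset 2: leading byte 0xE0 = 11100000 → 3-byte char #2 = E0 BF BD.
Offset 5: leading byte 0xE4 = 11100100 → 3-byte char #3 = E4 A7 8B.
Offset 8: leading byte 0xC2 = 11000010 → 2-byte char #4 = C2 AF.
Offset 10: leading byte 0xF0 = 11110000 → 4-byte char #5 = F0 9F 9A 96.
Offset 14: leading byte 0x78 = 01111000 → 1-byte char #6 = 78.
Offset 15: leading byte 0xF3 = 11110011 → 4-byte char #7 = F3 96 B8 A5.
Offset 19: leading byte 0xF0 = 11110000 → 4-byte char #8 = F0 9F 8F 8A.
Leading byte 0xF0 = 11110000 matches 11110xxx → 4-byte sequence.
Byte 1: 0xF0 = 11110000, payload 000 (3 bits).
Byte 2: 0x9F = 10011111 (10xxxxxx ✓), payload 011111.
Byte 3: 0x8F = 10001111 (10xxxxxx ✓), payload 001111.
Byte 4: 0x8A = 10001010 (10xxxxxx ✓), payload 001010.
Concatenate: 000011111001111001010 = 0x1F3CA (21 bits → U+1F3CA).

U+1F3CA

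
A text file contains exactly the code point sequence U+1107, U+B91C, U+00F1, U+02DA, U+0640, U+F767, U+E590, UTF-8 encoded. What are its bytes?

U+1107: 3-byte form → E1 84 87.
U+B91C: 3-byte form → EB A4 9C.
U+00F1: 2-byte form → C3 B1.
U+02DA: 2-byte form → CB 9A.
U+0640: 2-byte form → D9 80.
U+F767: 3-byte form → EF 9D A7.
U+E590: 3-byte form → EE 96 90.
Concatenated (18 bytes): E1 84 87 EB A4 9C C3 B1 CB 9A D9 80 EF 9D A7 EE 96 90.

E1 84 87 EB A4 9C C3 B1 CB 9A D9 80 EF 9D A7 EE 96 90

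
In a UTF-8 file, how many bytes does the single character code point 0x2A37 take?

3

U+2A37 = 0x2A37. UTF-8 uses 1 byte below 0x80, 2 below 0x800, 3 below 0x10000, 4 up to 0x10FFFF. 0x2A37 is in U+0800–U+FFFF → 3 bytes.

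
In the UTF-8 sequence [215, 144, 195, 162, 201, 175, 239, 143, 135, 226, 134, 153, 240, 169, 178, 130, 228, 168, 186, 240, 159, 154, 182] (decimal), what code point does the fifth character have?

Offset 0: leading byte 0xD7 = 11010111 → 2-byte char #1 = D7 90.
Offset 2: leading byte 0xC3 = 11000011 → 2-byte char #2 = C3 A2.
Offset 4: leading byte 0xC9 = 11001001 → 2-byte char #3 = C9 AF.
Offset 6: leading byte 0xEF = 11101111 → 3-byte char #4 = EF 8F 87.
Offset 9: leading byte 0xE2 = 11100010 → 3-byte char #5 = E2 86 99.
Leading byte 0xE2 = 11100010 matches 1110xxxx → 3-byte sequence.
Byte 1: 0xE2 = 11100010, payload 0010 (4 bits).
Byte 2: 0x86 = 10000110 (10xxxxxx ✓), payload 000110.
Byte 3: 0x99 = 10011001 (10xxxxxx ✓), payload 011001.
Concatenate: 0010000110011001 = 0x2199 (16 bits → U+2199).

U+2199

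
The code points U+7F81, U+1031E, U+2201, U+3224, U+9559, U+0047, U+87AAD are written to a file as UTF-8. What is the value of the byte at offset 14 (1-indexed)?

0xE9

1-indexed offset 14 is 0-indexed offset 13.
U+7F81 → 3-byte form E7 BE 81 at offsets 0–2.
U+1031E → 4-byte form F0 90 8C 9E at offsets 3–6.
U+2201 → 3-byte form E2 88 81 at offsets 7–9.
U+3224 → 3-byte form E3 88 A4 at offsets 10–12.
U+9559 → 3-byte form E9 95 99 at offsets 13–15.
Offset 13 falls in char 5's range; it's byte 1 of E9 95 99 = 0xE9.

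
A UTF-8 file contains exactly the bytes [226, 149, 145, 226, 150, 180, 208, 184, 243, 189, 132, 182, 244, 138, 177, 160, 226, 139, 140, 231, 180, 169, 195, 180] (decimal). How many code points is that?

Byte at offset 0: 0xE2 = 11100010 → 3-byte char (#1). Advance 3.
Byte at offset 3: 0xE2 = 11100010 → 3-byte char (#2). Advance 3.
Byte at offset 6: 0xD0 = 11010000 → 2-byte char (#3). Advance 2.
Byte at offset 8: 0xF3 = 11110011 → 4-byte char (#4). Advance 4.
Byte at offset 12: 0xF4 = 11110100 → 4-byte char (#5). Advance 4.
Byte at offset 16: 0xE2 = 11100010 → 3-byte char (#6). Advance 3.
Byte at offset 19: 0xE7 = 11100111 → 3-byte char (#7). Advance 3.
Byte at offset 22: 0xC3 = 11000011 → 2-byte char (#8). Advance 2.
Reached end at offset 24 after 8 code points.

8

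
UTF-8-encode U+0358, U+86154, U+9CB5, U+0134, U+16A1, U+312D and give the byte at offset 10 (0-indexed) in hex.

0xB4

U+0358 → 2-byte form CD 98 at offsets 0–1.
U+86154 → 4-byte form F2 86 85 94 at offsets 2–5.
U+9CB5 → 3-byte form E9 B2 B5 at offsets 6–8.
U+0134 → 2-byte form C4 B4 at offsets 9–10.
Offset 10 falls in char 4's range; it's byte 2 of C4 B4 = 0xB4.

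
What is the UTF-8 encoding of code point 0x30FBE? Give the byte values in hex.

U+30FBE = 0x30FBE = 200638 decimal. In range U+10000–U+10FFFF → 4-byte form: 11110xxx 10xxxxxx 10xxxxxx 10xxxxxx.
Binary (21 bits): 000110000111110111110.
Split 3+6+6+6: 000 | 110000 | 111110 | 111110.
Byte 1: 11110000 = 0xF0.
Byte 2: 10110000 = 0xB0.
Byte 3: 10111110 = 0xBE.
Byte 4: 10111110 = 0xBE.

F0 B0 BE BE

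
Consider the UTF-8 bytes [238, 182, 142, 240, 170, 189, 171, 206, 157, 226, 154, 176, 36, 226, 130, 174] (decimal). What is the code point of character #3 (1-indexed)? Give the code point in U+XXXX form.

U+039D

Offset 0: leading byte 0xEE = 11101110 → 3-byte char #1 = EE B6 8E.
Offset 3: leading byte 0xF0 = 11110000 → 4-byte char #2 = F0 AA BD AB.
Offset 7: leading byte 0xCE = 11001110 → 2-byte char #3 = CE 9D.
Leading byte 0xCE = 11001110 matches 110xxxxx → 2-byte sequence.
Byte 1: 0xCE = 11001110, payload 01110 (5 bits).
Byte 2: 0x9D = 10011101 (10xxxxxx ✓), payload 011101.
Concatenate: 01110011101 = 0x39D (11 bits → U+039D).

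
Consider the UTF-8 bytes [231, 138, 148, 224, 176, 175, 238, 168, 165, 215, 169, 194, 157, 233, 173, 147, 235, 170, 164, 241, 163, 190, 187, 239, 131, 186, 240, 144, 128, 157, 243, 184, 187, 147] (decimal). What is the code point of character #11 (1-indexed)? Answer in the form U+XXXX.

U+F8ED3

Offset 0: leading byte 0xE7 = 11100111 → 3-byte char #1 = E7 8A 94.
Offset 3: leading byte 0xE0 = 11100000 → 3-byte char #2 = E0 B0 AF.
Offset 6: leading byte 0xEE = 11101110 → 3-byte char #3 = EE A8 A5.
Offset 9: leading byte 0xD7 = 11010111 → 2-byte char #4 = D7 A9.
Offset 11: leading byte 0xC2 = 11000010 → 2-byte char #5 = C2 9D.
Offset 13: leading byte 0xE9 = 11101001 → 3-byte char #6 = E9 AD 93.
Offset 16: leading byte 0xEB = 11101011 → 3-byte char #7 = EB AA A4.
Offset 19: leading byte 0xF1 = 11110001 → 4-byte char #8 = F1 A3 BE BB.
Offset 23: leading byte 0xEF = 11101111 → 3-byte char #9 = EF 83 BA.
Offset 26: leading byte 0xF0 = 11110000 → 4-byte char #10 = F0 90 80 9D.
Offset 30: leading byte 0xF3 = 11110011 → 4-byte char #11 = F3 B8 BB 93.
Leading byte 0xF3 = 11110011 matches 11110xxx → 4-byte sequence.
Byte 1: 0xF3 = 11110011, payload 011 (3 bits).
Byte 2: 0xB8 = 10111000 (10xxxxxx ✓), payload 111000.
Byte 3: 0xBB = 10111011 (10xxxxxx ✓), payload 111011.
Byte 4: 0x93 = 10010011 (10xxxxxx ✓), payload 010011.
Concatenate: 011111000111011010011 = 0xF8ED3 (21 bits → U+F8ED3).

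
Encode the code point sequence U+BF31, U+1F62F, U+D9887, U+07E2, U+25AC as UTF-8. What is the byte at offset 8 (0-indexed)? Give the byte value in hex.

U+BF31 → 3-byte form EB BC B1 at offsets 0–2.
U+1F62F → 4-byte form F0 9F 98 AF at offsets 3–6.
U+D9887 → 4-byte form F3 99 A2 87 at offsets 7–10.
Offset 8 falls in char 3's range; it's byte 2 of F3 99 A2 87 = 0x99.

0x99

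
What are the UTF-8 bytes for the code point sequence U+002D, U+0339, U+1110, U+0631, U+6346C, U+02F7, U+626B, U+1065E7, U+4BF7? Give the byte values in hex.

U+002D: 1-byte form → 2D.
U+0339: 2-byte form → CC B9.
U+1110: 3-byte form → E1 84 90.
U+0631: 2-byte form → D8 B1.
U+6346C: 4-byte form → F1 A3 91 AC.
U+02F7: 2-byte form → CB B7.
U+626B: 3-byte form → E6 89 AB.
U+1065E7: 4-byte form → F4 86 97 A7.
U+4BF7: 3-byte form → E4 AF B7.
Concatenated (24 bytes): 2D CC B9 E1 84 90 D8 B1 F1 A3 91 AC CB B7 E6 89 AB F4 86 97 A7 E4 AF B7.

2D CC B9 E1 84 90 D8 B1 F1 A3 91 AC CB B7 E6 89 AB F4 86 97 A7 E4 AF B7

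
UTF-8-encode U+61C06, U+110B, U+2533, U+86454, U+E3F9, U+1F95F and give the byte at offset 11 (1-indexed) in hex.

1-indexed offset 11 is 0-indexed offset 10.
U+61C06 → 4-byte form F1 A1 B0 86 at offsets 0–3.
U+110B → 3-byte form E1 84 8B at offsets 4–6.
U+2533 → 3-byte form E2 94 B3 at offsets 7–9.
U+86454 → 4-byte form F2 86 91 94 at offsets 10–13.
Offset 10 falls in char 4's range; it's byte 1 of F2 86 91 94 = 0xF2.

0xF2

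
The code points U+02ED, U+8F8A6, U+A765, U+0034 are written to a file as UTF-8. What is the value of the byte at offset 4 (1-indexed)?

1-indexed offset 4 is 0-indexed offset 3.
U+02ED → 2-byte form CB AD at offsets 0–1.
U+8F8A6 → 4-byte form F2 8F A2 A6 at offsets 2–5.
Offset 3 falls in char 2's range; it's byte 2 of F2 8F A2 A6 = 0x8F.

0x8F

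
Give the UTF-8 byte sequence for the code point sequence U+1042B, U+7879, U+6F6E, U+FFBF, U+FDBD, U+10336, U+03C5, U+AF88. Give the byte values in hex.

F0 90 90 AB E7 A1 B9 E6 BD AE EF BE BF EF B6 BD F0 90 8C B6 CF 85 EA BE 88

U+1042B: 4-byte form → F0 90 90 AB.
U+7879: 3-byte form → E7 A1 B9.
U+6F6E: 3-byte form → E6 BD AE.
U+FFBF: 3-byte form → EF BE BF.
U+FDBD: 3-byte form → EF B6 BD.
U+10336: 4-byte form → F0 90 8C B6.
U+03C5: 2-byte form → CF 85.
U+AF88: 3-byte form → EA BE 88.
Concatenated (25 bytes): F0 90 90 AB E7 A1 B9 E6 BD AE EF BE BF EF B6 BD F0 90 8C B6 CF 85 EA BE 88.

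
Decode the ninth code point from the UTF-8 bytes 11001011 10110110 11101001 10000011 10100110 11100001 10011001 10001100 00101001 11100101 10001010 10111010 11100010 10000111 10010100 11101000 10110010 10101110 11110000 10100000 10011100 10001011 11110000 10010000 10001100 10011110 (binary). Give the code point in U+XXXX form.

U+1031E

Offset 0: leading byte 0xCB = 11001011 → 2-byte char #1 = CB B6.
Offset 2: leading byte 0xE9 = 11101001 → 3-byte char #2 = E9 83 A6.
Offset 5: leading byte 0xE1 = 11100001 → 3-byte char #3 = E1 99 8C.
Offset 8: leading byte 0x29 = 00101001 → 1-byte char #4 = 29.
Offset 9: leading byte 0xE5 = 11100101 → 3-byte char #5 = E5 8A BA.
Offset 12: leading byte 0xE2 = 11100010 → 3-byte char #6 = E2 87 94.
Offset 15: leading byte 0xE8 = 11101000 → 3-byte char #7 = E8 B2 AE.
Offset 18: leading byte 0xF0 = 11110000 → 4-byte char #8 = F0 A0 9C 8B.
Offset 22: leading byte 0xF0 = 11110000 → 4-byte char #9 = F0 90 8C 9E.
Leading byte 0xF0 = 11110000 matches 11110xxx → 4-byte sequence.
Byte 1: 0xF0 = 11110000, payload 000 (3 bits).
Byte 2: 0x90 = 10010000 (10xxxxxx ✓), payload 010000.
Byte 3: 0x8C = 10001100 (10xxxxxx ✓), payload 001100.
Byte 4: 0x9E = 10011110 (10xxxxxx ✓), payload 011110.
Concatenate: 000010000001100011110 = 0x1031E (21 bits → U+1031E).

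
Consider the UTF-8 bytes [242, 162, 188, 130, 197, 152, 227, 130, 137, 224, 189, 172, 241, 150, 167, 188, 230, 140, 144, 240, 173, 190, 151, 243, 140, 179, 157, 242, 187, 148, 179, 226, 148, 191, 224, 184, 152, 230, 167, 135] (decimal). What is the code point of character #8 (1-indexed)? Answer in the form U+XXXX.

Offset 0: leading byte 0xF2 = 11110010 → 4-byte char #1 = F2 A2 BC 82.
Offset 4: leading byte 0xC5 = 11000101 → 2-byte char #2 = C5 98.
Offset 6: leading byte 0xE3 = 11100011 → 3-byte char #3 = E3 82 89.
Offset 9: leading byte 0xE0 = 11100000 → 3-byte char #4 = E0 BD AC.
Offset 12: leading byte 0xF1 = 11110001 → 4-byte char #5 = F1 96 A7 BC.
Offset 16: leading byte 0xE6 = 11100110 → 3-byte char #6 = E6 8C 90.
Offset 19: leading byte 0xF0 = 11110000 → 4-byte char #7 = F0 AD BE 97.
Offset 23: leading byte 0xF3 = 11110011 → 4-byte char #8 = F3 8C B3 9D.
Leading byte 0xF3 = 11110011 matches 11110xxx → 4-byte sequence.
Byte 1: 0xF3 = 11110011, payload 011 (3 bits).
Byte 2: 0x8C = 10001100 (10xxxxxx ✓), payload 001100.
Byte 3: 0xB3 = 10110011 (10xxxxxx ✓), payload 110011.
Byte 4: 0x9D = 10011101 (10xxxxxx ✓), payload 011101.
Concatenate: 011001100110011011101 = 0xCCCDD (21 bits → U+CCCDD).

U+CCCDD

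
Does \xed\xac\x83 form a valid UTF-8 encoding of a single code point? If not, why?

invalid (encodes a surrogate (U+D800–U+DFFF))

Structurally a 3-byte sequence; payload = 0xDB03.
But 0xDB03 is in U+D800–U+DFFF, the surrogate range. Surrogates are not Unicode scalar values and are forbidden in UTF-8.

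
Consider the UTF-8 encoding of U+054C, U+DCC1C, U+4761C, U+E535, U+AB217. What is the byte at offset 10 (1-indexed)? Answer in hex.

1-indexed offset 10 is 0-indexed offset 9.
U+054C → 2-byte form D5 8C at offsets 0–1.
U+DCC1C → 4-byte form F3 9C B0 9C at offsets 2–5.
U+4761C → 4-byte form F1 87 98 9C at offsets 6–9.
Offset 9 falls in char 3's range; it's byte 4 of F1 87 98 9C = 0x9C.

0x9C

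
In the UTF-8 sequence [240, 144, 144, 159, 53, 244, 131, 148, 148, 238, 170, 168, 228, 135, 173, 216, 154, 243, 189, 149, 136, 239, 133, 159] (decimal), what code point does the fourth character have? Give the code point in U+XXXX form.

U+EAA8

Offset 0: leading byte 0xF0 = 11110000 → 4-byte char #1 = F0 90 90 9F.
Offset 4: leading byte 0x35 = 00110101 → 1-byte char #2 = 35.
Offset 5: leading byte 0xF4 = 11110100 → 4-byte char #3 = F4 83 94 94.
Offset 9: leading byte 0xEE = 11101110 → 3-byte char #4 = EE AA A8.
Leading byte 0xEE = 11101110 matches 1110xxxx → 3-byte sequence.
Byte 1: 0xEE = 11101110, payload 1110 (4 bits).
Byte 2: 0xAA = 10101010 (10xxxxxx ✓), payload 101010.
Byte 3: 0xA8 = 10101000 (10xxxxxx ✓), payload 101000.
Concatenate: 1110101010101000 = 0xEAA8 (16 bits → U+EAA8).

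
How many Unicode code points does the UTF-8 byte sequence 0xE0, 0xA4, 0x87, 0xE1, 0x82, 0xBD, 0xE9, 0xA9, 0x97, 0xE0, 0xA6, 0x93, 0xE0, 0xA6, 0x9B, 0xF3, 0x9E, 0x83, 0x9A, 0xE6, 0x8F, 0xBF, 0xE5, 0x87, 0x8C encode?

8

Byte at offset 0: 0xE0 = 11100000 → 3-byte char (#1). Advance 3.
Byte at offset 3: 0xE1 = 11100001 → 3-byte char (#2). Advance 3.
Byte at offset 6: 0xE9 = 11101001 → 3-byte char (#3). Advance 3.
Byte at offset 9: 0xE0 = 11100000 → 3-byte char (#4). Advance 3.
Byte at offset 12: 0xE0 = 11100000 → 3-byte char (#5). Advance 3.
Byte at offset 15: 0xF3 = 11110011 → 4-byte char (#6). Advance 4.
Byte at offset 19: 0xE6 = 11100110 → 3-byte char (#7). Advance 3.
Byte at offset 22: 0xE5 = 11100101 → 3-byte char (#8). Advance 3.
Reached end at offset 25 after 8 code points.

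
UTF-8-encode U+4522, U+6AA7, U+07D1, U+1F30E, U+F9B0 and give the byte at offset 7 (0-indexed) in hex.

0x91

U+4522 → 3-byte form E4 94 A2 at offsets 0–2.
U+6AA7 → 3-byte form E6 AA A7 at offsets 3–5.
U+07D1 → 2-byte form DF 91 at offsets 6–7.
Offset 7 falls in char 3's range; it's byte 2 of DF 91 = 0x91.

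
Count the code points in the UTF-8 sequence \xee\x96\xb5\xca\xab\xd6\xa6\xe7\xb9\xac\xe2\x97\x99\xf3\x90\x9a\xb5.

Byte at offset 0: 0xEE = 11101110 → 3-byte char (#1). Advance 3.
Byte at offset 3: 0xCA = 11001010 → 2-byte char (#2). Advance 2.
Byte at offset 5: 0xD6 = 11010110 → 2-byte char (#3). Advance 2.
Byte at offset 7: 0xE7 = 11100111 → 3-byte char (#4). Advance 3.
Byte at offset 10: 0xE2 = 11100010 → 3-byte char (#5). Advance 3.
Byte at offset 13: 0xF3 = 11110011 → 4-byte char (#6). Advance 4.
Reached end at offset 17 after 6 code points.

6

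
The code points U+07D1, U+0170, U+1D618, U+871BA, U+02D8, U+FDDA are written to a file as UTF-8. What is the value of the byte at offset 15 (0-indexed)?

U+07D1 → 2-byte form DF 91 at offsets 0–1.
U+0170 → 2-byte form C5 B0 at offsets 2–3.
U+1D618 → 4-byte form F0 9D 98 98 at offsets 4–7.
U+871BA → 4-byte form F2 87 86 BA at offsets 8–11.
U+02D8 → 2-byte form CB 98 at offsets 12–13.
U+FDDA → 3-byte form EF B7 9A at offsets 14–16.
Offset 15 falls in char 6's range; it's byte 2 of EF B7 9A = 0xB7.

0xB7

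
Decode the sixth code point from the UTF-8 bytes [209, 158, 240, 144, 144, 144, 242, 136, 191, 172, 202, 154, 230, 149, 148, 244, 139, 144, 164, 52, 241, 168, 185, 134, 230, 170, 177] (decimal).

U+10B424

Offset 0: leading byte 0xD1 = 11010001 → 2-byte char #1 = D1 9E.
Offset 2: leading byte 0xF0 = 11110000 → 4-byte char #2 = F0 90 90 90.
Offset 6: leading byte 0xF2 = 11110010 → 4-byte char #3 = F2 88 BF AC.
Offset 10: leading byte 0xCA = 11001010 → 2-byte char #4 = CA 9A.
Offset 12: leading byte 0xE6 = 11100110 → 3-byte char #5 = E6 95 94.
Offset 15: leading byte 0xF4 = 11110100 → 4-byte char #6 = F4 8B 90 A4.
Leading byte 0xF4 = 11110100 matches 11110xxx → 4-byte sequence.
Byte 1: 0xF4 = 11110100, payload 100 (3 bits).
Byte 2: 0x8B = 10001011 (10xxxxxx ✓), payload 001011.
Byte 3: 0x90 = 10010000 (10xxxxxx ✓), payload 010000.
Byte 4: 0xA4 = 10100100 (10xxxxxx ✓), payload 100100.
Concatenate: 100001011010000100100 = 0x10B424 (21 bits → U+10B424).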